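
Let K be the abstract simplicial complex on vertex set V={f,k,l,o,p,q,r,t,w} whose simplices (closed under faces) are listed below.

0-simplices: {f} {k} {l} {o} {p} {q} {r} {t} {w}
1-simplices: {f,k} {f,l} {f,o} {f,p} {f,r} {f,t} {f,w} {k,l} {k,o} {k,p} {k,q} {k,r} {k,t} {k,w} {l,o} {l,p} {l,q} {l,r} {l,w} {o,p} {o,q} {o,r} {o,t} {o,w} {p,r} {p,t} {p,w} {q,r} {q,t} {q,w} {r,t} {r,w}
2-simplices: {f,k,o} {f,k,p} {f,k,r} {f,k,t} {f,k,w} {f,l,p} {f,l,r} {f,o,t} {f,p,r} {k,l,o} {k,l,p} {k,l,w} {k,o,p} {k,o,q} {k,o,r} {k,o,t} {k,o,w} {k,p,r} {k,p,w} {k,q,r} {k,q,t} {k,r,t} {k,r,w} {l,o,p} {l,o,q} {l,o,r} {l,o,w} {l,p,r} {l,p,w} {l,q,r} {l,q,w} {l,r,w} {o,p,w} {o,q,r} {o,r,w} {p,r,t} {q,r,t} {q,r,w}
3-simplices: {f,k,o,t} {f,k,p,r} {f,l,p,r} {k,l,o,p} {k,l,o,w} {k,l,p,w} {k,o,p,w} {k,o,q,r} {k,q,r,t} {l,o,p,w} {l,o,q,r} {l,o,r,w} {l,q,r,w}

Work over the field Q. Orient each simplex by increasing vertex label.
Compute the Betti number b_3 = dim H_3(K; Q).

b_3=1

n_0=9 n_1=32 n_2=38 n_3=13  [Q]
∂1: piv[fk,fl,fo,fp,fr,ft,fw,kq] rk=8  ker:kl,ko,kp,kr,kt,kw,lo,lp,lq,lr,lw,op,oq,or,ot,ow,pr,pt,pw,qr,qt,qw,rt,rw
∂2: piv[fko,fkp,fkr,fkt,fkw,flp,flr,fot,fpr,klo,klp,klw,kop,koq,kor,kow,kpw,kqr,kqt,krt,krw,loq,lqw,prt] rk=24  ker:kot,kpr,lop,lor,low,lpr,lpw,lqr,lrw,opw,oqr,orw,qrt,qrw
∂3: piv[fkot,fkpr,flpr,klop,klow,klpw,kopw,koqr,kqrt,loqr,lorw,lqrw] rk=12  ker:lopw
b_3=(13−12)−0=1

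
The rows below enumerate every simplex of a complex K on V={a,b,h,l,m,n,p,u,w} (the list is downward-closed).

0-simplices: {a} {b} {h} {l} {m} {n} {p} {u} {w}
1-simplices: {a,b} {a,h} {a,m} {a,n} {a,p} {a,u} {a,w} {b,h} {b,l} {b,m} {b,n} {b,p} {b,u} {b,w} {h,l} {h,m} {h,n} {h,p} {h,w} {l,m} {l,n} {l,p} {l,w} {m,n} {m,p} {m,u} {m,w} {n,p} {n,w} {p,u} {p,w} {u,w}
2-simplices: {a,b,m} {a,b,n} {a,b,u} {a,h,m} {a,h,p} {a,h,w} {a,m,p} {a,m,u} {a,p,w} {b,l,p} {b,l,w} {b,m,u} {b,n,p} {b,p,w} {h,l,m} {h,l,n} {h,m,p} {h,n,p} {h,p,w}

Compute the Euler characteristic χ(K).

n_0=9 n_1=32 n_2=19
χ=+9−32+19=-4

χ(K)=-4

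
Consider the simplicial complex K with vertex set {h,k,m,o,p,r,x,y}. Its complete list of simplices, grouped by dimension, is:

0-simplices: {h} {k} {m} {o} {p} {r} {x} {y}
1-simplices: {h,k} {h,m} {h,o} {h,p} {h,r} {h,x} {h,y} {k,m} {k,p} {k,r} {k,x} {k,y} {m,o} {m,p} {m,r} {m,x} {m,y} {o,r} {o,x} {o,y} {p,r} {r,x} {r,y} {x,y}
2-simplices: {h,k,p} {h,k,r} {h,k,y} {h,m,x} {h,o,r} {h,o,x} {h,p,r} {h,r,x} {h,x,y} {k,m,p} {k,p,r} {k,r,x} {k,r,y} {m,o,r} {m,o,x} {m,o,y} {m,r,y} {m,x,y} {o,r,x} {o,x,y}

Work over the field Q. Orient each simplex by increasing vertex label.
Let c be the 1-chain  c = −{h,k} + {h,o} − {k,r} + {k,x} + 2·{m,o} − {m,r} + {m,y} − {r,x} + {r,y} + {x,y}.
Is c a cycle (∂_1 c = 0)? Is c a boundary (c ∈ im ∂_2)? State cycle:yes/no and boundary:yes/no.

n_0=8 n_1=24 n_2=20  [Q]
∂1: piv[hk,hm,ho,hp,hr,hx,hy] rk=7  ker:km,kp,kr,kx,ky,mo,mp,mr,mx,my,or,ox,oy,pr,rx,ry,xy
∂2: piv[hkp,hkr,hky,hmx,hor,hox,hpr,hrx,hxy,kmp,krx,kry,mor,mox,moy,mry] rk=16  ker:kpr,mxy,orx,oxy
∂1c = −{k} − 2·{m} + 3·{o} − 2·{r} − {x} + 3·{y}

cycle:no boundary:no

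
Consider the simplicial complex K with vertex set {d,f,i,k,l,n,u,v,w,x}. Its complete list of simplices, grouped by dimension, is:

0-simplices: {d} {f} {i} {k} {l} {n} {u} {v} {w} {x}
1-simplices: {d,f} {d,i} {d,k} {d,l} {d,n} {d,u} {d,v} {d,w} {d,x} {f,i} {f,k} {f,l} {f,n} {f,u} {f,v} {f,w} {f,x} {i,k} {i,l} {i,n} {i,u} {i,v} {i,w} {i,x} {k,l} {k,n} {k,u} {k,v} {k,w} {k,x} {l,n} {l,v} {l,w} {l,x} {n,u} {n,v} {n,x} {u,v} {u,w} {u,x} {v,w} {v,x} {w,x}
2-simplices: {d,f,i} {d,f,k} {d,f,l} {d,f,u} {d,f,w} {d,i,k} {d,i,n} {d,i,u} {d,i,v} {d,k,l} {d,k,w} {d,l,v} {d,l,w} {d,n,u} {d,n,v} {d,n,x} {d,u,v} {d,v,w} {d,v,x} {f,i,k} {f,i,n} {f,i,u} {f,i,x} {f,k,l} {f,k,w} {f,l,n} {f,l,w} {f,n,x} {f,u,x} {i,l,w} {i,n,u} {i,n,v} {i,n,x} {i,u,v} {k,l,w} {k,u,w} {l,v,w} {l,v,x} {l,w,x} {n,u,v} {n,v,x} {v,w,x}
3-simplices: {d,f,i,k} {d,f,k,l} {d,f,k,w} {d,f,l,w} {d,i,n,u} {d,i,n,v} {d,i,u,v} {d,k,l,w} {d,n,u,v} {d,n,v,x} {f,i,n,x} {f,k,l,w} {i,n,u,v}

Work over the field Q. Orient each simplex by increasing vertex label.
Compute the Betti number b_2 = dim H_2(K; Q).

n_0=10 n_1=43 n_2=42 n_3=13  [Q]
∂1: piv[df,di,dk,dl,dn,du,dv,dw,dx] rk=9  ker:fi,fk,fl,fn,fu,fv,fw,fx,ik,il,in,iu,iv,iw,ix,kl,kn,ku,kv,kw,kx,ln,lv,lw,lx,nu,nv,nx,uv,uw,ux,vw,vx,wx
∂2: piv[dfi,dfk,dfl,dfu,dfw,dik,din,diu,div,dkl,dkw,dlv,dlw,dnu,dnv,dnx,duv,dvw,dvx,fin,fix,fln,fnx,fux,ilw,kuw,lvx,lwx] rk=28  ker:fik,fiu,fkl,fkw,flw,inu,inv,inx,iuv,klw,lvw,nuv,nvx,vwx
∂3: piv[dfik,dfkl,dfkw,dflw,dinu,dinv,diuv,dklw,dnuv,dnvx,finx] rk=11  ker:fklw,inuv
b_2=(42−28)−11=3

b_2=3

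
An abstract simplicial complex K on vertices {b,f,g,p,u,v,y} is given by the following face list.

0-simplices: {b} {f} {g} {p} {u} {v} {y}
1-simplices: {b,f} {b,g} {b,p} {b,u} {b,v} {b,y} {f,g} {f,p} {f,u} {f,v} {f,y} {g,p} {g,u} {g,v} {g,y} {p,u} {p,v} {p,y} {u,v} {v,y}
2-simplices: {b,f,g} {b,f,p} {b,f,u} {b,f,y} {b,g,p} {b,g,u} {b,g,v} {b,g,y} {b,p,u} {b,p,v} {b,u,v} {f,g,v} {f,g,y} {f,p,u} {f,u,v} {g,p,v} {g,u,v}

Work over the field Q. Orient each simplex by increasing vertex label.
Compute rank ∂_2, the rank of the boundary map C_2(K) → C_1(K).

rank∂_2=12

n_0=7 n_1=20 n_2=17  [Q]
∂1: piv[bf,bg,bp,bu,bv,by] rk=6  ker:fg,fp,fu,fv,fy,gp,gu,gv,gy,pu,pv,py,uv,vy
∂2: piv[bfg,bfp,bfu,bfy,bgp,bgu,bgv,bgy,bpu,bpv,buv,fgv] rk=12  ker:fgy,fpu,fuv,gpv,guv
rk∂_2=12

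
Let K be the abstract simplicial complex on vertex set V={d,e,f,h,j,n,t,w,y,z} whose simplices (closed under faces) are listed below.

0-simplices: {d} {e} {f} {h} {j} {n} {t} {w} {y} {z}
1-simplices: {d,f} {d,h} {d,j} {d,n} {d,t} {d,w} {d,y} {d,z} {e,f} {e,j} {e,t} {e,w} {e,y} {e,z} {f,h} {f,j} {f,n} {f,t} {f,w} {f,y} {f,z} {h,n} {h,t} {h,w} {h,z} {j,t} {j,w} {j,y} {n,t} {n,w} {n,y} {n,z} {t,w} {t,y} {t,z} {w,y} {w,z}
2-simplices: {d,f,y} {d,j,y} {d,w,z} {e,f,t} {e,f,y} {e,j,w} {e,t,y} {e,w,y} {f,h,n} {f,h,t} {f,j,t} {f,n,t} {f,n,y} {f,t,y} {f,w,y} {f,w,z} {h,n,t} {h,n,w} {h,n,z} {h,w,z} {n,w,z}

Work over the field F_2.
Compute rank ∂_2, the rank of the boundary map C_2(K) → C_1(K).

n_0=10 n_1=37 n_2=21  [Z2]
∂1: piv[df,dh,dj,dn,dt,dw,dy,dz,ef] rk=9  ker:ej,et,ew,ey,ez,fh,fj,fn,ft,fw,fy,fz,hn,ht,hw,hz,jt,jw,jy,nt,nw,ny,nz,tw,ty,tz,wy,wz
∂2: piv[dfy,djy,dwz,eft,efy,ejw,ety,ewy,fhn,fht,fjt,fnt,fny,fwy,fwz,hnw,hnz,hwz] rk=18  ker:fty,hnt,nwz
rk∂_2=18

rank∂_2=18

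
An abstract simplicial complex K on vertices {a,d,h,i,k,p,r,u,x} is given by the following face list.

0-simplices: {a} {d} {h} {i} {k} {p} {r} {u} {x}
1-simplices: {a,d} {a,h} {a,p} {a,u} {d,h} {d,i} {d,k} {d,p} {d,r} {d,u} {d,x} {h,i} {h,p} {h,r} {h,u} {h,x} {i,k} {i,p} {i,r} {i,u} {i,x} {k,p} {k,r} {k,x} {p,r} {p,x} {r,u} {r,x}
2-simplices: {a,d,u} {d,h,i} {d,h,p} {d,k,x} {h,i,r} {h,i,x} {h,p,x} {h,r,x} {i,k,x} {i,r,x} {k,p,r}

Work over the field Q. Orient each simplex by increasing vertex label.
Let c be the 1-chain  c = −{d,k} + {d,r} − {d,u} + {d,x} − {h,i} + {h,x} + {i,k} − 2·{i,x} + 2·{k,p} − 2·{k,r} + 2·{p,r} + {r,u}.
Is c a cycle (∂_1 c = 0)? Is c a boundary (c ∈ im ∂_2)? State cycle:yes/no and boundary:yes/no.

n_0=9 n_1=28 n_2=11  [Q]
∂1: piv[ad,ah,ap,au,di,dk,dr,dx] rk=8  ker:dh,dp,du,hi,hp,hr,hu,hx,ik,ip,ir,iu,ix,kp,kr,kx,pr,px,ru,rx
∂2: piv[adu,dhi,dhp,dkx,hir,hix,hpx,hrx,ikx,kpr] rk=10  ker:irx
∂1c = 0
c vs im∂2: residual ≠ 0 ⇒ not boundary

cycle:yes boundary:no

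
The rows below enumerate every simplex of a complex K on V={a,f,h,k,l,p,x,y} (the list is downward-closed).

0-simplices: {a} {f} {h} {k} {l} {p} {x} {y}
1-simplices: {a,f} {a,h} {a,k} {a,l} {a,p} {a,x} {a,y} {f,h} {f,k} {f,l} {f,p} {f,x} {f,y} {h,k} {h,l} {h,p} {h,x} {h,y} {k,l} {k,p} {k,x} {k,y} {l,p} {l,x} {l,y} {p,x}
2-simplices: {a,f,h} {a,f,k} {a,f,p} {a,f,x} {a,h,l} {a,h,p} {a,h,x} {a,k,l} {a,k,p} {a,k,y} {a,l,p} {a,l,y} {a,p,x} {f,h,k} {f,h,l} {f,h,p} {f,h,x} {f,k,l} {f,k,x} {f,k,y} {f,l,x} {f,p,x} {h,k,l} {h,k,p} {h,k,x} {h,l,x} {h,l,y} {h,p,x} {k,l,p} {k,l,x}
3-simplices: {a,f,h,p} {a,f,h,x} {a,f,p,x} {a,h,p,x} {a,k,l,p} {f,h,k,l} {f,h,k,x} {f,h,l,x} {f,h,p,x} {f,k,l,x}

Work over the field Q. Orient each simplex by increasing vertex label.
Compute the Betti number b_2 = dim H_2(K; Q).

n_0=8 n_1=26 n_2=30 n_3=10  [Q]
∂1: piv[af,ah,ak,al,ap,ax,ay] rk=7  ker:fh,fk,fl,fp,fx,fy,hk,hl,hp,hx,hy,kl,kp,kx,ky,lp,lx,ly,px
∂2: piv[afh,afk,afp,afx,ahl,ahp,ahx,akl,akp,aky,alp,aly,apx,fhk,fhl,fkx,fky,flx,hly] rk=19  ker:fhp,fhx,fkl,fpx,hkl,hkp,hkx,hlx,hpx,klp,klx
∂3: piv[afhp,afhx,afpx,ahpx,aklp,fhkl,fhkx,fhlx,fklx] rk=9  ker:fhpx
b_2=(30−19)−9=2

b_2=2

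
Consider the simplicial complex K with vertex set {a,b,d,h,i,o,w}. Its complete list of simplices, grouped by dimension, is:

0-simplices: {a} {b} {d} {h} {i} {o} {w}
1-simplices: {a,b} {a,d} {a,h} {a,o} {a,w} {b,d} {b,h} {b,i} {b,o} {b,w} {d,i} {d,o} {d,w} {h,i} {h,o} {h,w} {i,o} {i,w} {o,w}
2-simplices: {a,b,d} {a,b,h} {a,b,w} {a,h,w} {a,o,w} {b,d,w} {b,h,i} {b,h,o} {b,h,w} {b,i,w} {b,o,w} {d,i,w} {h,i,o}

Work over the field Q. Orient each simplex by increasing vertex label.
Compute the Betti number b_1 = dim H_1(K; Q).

n_0=7 n_1=19 n_2=13  [Q]
∂1: piv[ab,ad,ah,ao,aw,bi] rk=6  ker:bd,bh,bo,bw,di,do,dw,hi,ho,hw,io,iw,ow
∂2: piv[abd,abh,abw,ahw,aow,bdw,bhi,bho,biw,bow,diw,hio] rk=12  ker:bhw
b_1=(19−6)−12=1

b_1=1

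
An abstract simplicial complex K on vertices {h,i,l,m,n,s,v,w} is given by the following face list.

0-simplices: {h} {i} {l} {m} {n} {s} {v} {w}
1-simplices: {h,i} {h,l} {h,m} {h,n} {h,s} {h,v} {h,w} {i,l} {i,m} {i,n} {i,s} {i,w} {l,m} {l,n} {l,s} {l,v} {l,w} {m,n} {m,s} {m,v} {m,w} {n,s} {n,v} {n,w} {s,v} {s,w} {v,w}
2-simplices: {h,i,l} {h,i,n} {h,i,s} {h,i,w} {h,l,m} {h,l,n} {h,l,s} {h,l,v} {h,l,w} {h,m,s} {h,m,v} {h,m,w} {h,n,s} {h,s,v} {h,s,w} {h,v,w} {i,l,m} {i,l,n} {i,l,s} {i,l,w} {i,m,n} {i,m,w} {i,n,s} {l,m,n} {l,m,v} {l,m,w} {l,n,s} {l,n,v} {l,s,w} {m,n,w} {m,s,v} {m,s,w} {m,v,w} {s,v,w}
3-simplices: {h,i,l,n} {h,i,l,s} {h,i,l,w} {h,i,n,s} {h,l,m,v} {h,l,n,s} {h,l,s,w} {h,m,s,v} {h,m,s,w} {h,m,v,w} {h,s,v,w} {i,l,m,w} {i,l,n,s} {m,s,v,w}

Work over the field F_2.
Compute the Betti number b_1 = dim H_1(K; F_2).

b_1=0

n_0=8 n_1=27 n_2=34 n_3=14  [Z2]
∂1: piv[hi,hl,hm,hn,hs,hv,hw] rk=7  ker:il,im,in,is,iw,lm,ln,ls,lv,lw,mn,ms,mv,mw,ns,nv,nw,sv,sw,vw
∂2: piv[hil,hin,his,hiw,hlm,hln,hls,hlv,hlw,hms,hmv,hmw,hns,hsv,hsw,hvw,ilm,imn,lnv,mnw] rk=20  ker:iln,ils,ilw,imw,ins,lmn,lmv,lmw,lns,lsw,msv,msw,mvw,svw
∂3: piv[hiln,hils,hilw,hins,hlmv,hlns,hlsw,hmsv,hmsw,hmvw,hsvw,ilmw] rk=12  ker:ilns,msvw
b_1=(27−7)−20=0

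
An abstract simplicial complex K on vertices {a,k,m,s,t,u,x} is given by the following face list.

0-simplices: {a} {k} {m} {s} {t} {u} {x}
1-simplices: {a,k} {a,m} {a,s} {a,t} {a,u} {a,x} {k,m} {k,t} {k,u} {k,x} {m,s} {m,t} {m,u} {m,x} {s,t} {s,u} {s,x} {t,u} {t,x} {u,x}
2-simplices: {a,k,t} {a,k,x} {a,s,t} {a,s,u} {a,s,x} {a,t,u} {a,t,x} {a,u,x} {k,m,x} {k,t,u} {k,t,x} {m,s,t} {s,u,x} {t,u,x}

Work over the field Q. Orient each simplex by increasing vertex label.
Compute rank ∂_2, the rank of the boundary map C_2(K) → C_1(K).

rank∂_2=11

n_0=7 n_1=20 n_2=14  [Q]
∂1: piv[ak,am,as,at,au,ax] rk=6  ker:km,kt,ku,kx,ms,mt,mu,mx,st,su,sx,tu,tx,ux
∂2: piv[akt,akx,ast,asu,asx,atu,atx,aux,kmx,ktu,mst] rk=11  ker:ktx,sux,tux
rk∂_2=11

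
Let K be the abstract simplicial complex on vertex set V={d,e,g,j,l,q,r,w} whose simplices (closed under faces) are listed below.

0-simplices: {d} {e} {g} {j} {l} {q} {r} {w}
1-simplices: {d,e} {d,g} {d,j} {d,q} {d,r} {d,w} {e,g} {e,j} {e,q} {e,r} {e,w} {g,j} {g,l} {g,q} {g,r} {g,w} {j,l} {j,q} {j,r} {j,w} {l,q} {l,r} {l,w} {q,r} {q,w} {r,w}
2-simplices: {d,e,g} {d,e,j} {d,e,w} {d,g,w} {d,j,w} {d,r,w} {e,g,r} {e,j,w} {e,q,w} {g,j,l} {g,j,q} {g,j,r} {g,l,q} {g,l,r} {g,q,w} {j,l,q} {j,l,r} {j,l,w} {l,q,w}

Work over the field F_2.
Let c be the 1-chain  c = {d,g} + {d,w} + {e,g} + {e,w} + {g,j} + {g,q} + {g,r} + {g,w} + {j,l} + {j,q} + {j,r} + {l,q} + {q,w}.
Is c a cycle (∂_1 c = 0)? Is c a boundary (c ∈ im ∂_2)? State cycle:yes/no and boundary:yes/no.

cycle:yes boundary:yes

n_0=8 n_1=26 n_2=19  [Z2]
∂1: piv[de,dg,dj,dq,dr,dw,gl] rk=7  ker:eg,ej,eq,er,ew,gj,gq,gr,gw,jl,jq,jr,jw,lq,lr,lw,qr,qw,rw
∂2: piv[deg,dej,dew,dgw,djw,drw,egr,eqw,gjl,gjq,gjr,glq,glr,gqw,jlw,lqw] rk=16  ker:ejw,jlq,jlr
∂1c = 0
c vs im∂2: reduces to 0 ⇒ boundary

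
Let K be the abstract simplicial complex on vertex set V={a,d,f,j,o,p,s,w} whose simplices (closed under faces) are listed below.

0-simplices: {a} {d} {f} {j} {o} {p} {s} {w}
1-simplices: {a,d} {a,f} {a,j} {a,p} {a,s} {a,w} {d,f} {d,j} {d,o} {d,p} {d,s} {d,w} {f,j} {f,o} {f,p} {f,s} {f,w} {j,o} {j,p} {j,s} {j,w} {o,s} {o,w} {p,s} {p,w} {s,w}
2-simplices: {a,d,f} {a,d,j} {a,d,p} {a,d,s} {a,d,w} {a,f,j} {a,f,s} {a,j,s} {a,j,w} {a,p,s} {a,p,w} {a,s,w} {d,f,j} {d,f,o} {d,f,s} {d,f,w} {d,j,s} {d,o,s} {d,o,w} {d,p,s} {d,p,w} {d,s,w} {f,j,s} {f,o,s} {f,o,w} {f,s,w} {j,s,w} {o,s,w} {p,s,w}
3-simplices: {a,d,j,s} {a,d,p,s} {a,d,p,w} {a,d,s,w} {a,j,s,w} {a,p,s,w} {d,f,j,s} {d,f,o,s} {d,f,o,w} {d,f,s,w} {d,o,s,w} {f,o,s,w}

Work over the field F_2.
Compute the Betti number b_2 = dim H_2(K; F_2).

b_2=2

n_0=8 n_1=26 n_2=29 n_3=12  [Z2]
∂1: piv[ad,af,aj,ap,as,aw,do] rk=7  ker:df,dj,dp,ds,dw,fj,fo,fp,fs,fw,jo,jp,js,jw,os,ow,ps,pw,sw
∂2: piv[adf,adj,adp,ads,adw,afj,afs,ajs,ajw,aps,apw,asw,dfo,dfw,dos,dow] rk=16  ker:dfj,dfs,djs,dps,dpw,dsw,fjs,fos,fow,fsw,jsw,osw,psw
∂3: piv[adjs,adps,adpw,adsw,ajsw,apsw,dfjs,dfos,dfow,dfsw,dosw] rk=11  ker:fosw
b_2=(29−16)−11=2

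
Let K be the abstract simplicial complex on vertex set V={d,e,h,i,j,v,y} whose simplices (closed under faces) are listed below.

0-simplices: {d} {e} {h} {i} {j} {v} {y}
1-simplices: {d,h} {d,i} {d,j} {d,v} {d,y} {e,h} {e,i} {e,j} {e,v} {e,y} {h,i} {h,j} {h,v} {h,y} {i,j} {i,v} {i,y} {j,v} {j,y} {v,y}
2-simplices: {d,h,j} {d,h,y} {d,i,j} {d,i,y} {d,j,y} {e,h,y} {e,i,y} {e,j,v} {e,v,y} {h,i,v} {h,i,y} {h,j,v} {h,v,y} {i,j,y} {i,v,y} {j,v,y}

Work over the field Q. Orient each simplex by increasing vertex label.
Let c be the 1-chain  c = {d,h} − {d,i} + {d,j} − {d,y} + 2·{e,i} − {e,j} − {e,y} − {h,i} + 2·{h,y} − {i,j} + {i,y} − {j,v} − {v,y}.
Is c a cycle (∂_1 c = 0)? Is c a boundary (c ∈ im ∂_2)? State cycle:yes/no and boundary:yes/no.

cycle:yes boundary:yes

n_0=7 n_1=20 n_2=16  [Q]
∂1: piv[dh,di,dj,dv,dy,eh] rk=6  ker:ei,ej,ev,ey,hi,hj,hv,hy,ij,iv,iy,jv,jy,vy
∂2: piv[dhj,dhy,dij,diy,djy,ehy,eiy,ejv,evy,hiv,hiy,hjv,hvy] rk=13  ker:ijy,ivy,jvy
∂1c = 0
c vs im∂2: reduces to 0 ⇒ boundary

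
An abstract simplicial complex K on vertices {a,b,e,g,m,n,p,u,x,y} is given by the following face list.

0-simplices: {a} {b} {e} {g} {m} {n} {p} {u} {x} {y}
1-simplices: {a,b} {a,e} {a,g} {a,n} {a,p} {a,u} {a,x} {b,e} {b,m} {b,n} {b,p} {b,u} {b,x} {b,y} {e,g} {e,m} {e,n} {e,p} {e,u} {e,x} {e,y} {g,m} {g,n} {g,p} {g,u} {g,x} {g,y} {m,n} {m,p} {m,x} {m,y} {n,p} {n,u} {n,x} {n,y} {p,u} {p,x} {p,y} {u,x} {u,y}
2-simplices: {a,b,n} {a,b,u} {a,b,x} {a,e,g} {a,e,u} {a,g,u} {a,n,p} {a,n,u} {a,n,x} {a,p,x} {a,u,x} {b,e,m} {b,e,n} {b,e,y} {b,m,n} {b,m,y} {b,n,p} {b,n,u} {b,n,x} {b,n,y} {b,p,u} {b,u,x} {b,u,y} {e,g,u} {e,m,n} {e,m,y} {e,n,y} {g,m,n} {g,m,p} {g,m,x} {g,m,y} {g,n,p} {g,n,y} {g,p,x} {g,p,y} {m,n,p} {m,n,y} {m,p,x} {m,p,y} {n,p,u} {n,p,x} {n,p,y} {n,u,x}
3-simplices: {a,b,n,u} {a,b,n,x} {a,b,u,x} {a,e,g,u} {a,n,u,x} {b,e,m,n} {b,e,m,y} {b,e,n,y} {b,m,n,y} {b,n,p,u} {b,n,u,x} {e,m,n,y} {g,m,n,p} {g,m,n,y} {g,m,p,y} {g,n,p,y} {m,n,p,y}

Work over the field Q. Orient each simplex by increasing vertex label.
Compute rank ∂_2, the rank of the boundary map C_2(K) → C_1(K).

n_0=10 n_1=40 n_2=43 n_3=17  [Q]
∂1: piv[ab,ae,ag,an,ap,au,ax,bm,by] rk=9  ker:be,bn,bp,bu,bx,eg,em,en,ep,eu,ex,ey,gm,gn,gp,gu,gx,gy,mn,mp,mx,my,np,nu,nx,ny,pu,px,py,ux,uy
∂2: piv[abn,abu,abx,aeg,aeu,agu,anp,anu,anx,apx,aux,bem,ben,bey,bmn,bmy,bnp,bny,bpu,buy,gmn,gmp,gmx,gmy,gnp,gpx,gpy] rk=27  ker:bnu,bnx,bux,egu,emn,emy,eny,gny,mnp,mny,mpx,mpy,npu,npx,npy,nux
∂3: piv[abnu,abnx,abux,aegu,anux,bemn,bemy,beny,bmny,bnpu,gmnp,gmny,gmpy,gnpy] rk=14  ker:bnux,emny,mnpy
rk∂_2=27

rank∂_2=27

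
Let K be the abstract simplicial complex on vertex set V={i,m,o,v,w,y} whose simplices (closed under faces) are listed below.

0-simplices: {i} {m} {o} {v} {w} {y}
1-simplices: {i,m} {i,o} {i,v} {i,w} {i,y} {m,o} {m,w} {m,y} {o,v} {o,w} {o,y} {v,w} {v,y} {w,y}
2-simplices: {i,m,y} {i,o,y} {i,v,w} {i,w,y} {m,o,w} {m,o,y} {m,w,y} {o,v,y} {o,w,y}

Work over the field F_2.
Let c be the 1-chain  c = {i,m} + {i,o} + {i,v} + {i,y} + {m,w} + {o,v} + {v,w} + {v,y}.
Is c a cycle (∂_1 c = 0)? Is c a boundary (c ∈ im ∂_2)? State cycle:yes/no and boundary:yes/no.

cycle:yes boundary:yes

n_0=6 n_1=14 n_2=9  [Z2]
∂1: piv[im,io,iv,iw,iy] rk=5  ker:mo,mw,my,ov,ow,oy,vw,vy,wy
∂2: piv[imy,ioy,ivw,iwy,mow,moy,mwy,ovy] rk=8  ker:owy
∂1c = 0
c vs im∂2: reduces to 0 ⇒ boundary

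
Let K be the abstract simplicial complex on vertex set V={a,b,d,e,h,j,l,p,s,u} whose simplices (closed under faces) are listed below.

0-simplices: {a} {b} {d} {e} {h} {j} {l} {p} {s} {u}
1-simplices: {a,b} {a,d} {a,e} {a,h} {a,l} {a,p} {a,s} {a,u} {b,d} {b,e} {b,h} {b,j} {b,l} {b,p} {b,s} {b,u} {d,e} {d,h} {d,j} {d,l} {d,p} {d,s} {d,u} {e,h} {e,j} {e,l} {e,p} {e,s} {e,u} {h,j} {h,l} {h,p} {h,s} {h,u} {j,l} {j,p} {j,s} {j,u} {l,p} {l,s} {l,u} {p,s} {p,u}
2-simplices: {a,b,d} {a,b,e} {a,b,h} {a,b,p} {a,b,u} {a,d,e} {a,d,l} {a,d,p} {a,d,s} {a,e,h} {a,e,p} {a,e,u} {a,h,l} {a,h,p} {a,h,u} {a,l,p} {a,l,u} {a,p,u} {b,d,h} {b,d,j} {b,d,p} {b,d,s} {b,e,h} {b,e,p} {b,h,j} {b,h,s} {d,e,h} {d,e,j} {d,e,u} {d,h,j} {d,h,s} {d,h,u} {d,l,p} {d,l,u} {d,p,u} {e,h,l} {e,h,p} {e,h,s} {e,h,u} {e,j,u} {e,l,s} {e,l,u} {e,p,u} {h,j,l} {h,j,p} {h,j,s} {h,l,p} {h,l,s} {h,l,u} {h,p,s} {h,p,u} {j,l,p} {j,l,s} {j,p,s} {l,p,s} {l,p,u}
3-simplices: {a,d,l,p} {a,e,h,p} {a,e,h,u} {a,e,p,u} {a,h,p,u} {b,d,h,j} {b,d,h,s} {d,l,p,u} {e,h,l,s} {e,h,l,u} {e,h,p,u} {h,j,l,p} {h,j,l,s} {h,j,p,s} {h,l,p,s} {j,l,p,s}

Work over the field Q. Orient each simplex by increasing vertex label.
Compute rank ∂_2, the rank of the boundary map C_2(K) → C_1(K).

rank∂_2=33

n_0=10 n_1=43 n_2=56 n_3=16  [Q]
∂1: piv[ab,ad,ae,ah,al,ap,as,au,bj] rk=9  ker:bd,be,bh,bl,bp,bs,bu,de,dh,dj,dl,dp,ds,du,eh,ej,el,ep,es,eu,hj,hl,hp,hs,hu,jl,jp,js,ju,lp,ls,lu,ps,pu
∂2: piv[abd,abe,abh,abp,abu,ade,adl,adp,ads,aeh,aep,aeu,ahl,ahp,ahu,alp,alu,apu,bdh,bdj,bds,bhj,bhs,dej,deu,ehl,ehs,eju,els,hjl,hjp,hjs,hps] rk=33  ker:bdp,beh,bep,deh,dhj,dhs,dhu,dlp,dlu,dpu,ehp,ehu,elu,epu,hlp,hls,hlu,hpu,jlp,jls,jps,lps,lpu
∂3: piv[adlp,aehp,aehu,aepu,ahpu,bdhj,bdhs,dlpu,ehls,ehlu,hjlp,hjls,hjps,hlps] rk=14  ker:ehpu,jlps
rk∂_2=33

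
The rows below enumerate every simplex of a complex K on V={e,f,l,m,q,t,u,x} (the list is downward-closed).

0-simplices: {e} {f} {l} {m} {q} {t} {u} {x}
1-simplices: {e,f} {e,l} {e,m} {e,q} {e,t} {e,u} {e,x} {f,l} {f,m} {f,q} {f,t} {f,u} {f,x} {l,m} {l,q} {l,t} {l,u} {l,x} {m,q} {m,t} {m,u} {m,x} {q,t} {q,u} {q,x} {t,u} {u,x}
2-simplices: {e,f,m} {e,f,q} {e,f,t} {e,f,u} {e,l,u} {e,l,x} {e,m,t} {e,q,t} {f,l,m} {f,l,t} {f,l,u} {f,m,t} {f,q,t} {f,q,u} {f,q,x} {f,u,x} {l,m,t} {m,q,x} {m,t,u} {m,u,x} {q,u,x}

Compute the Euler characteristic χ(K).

χ(K)=2

n_0=8 n_1=27 n_2=21
χ=+8−27+21=2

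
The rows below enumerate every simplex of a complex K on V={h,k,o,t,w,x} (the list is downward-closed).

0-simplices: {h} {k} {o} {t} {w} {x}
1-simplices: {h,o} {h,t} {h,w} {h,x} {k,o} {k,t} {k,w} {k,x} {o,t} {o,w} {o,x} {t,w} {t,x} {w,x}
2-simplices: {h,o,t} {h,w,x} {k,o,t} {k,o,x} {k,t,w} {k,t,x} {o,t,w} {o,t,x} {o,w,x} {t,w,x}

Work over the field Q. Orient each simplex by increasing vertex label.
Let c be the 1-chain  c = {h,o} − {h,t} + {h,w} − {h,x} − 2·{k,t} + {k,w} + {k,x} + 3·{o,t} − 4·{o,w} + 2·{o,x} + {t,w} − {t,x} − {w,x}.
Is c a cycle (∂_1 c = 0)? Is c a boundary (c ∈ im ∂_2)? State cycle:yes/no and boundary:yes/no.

n_0=6 n_1=14 n_2=10  [Q]
∂1: piv[ho,ht,hw,hx,ko] rk=5  ker:kt,kw,kx,ot,ow,ox,tw,tx,wx
∂2: piv[hot,hwx,kot,kox,ktw,ktx,otw,owx] rk=8  ker:otx,twx
∂1c = 0
c vs im∂2: reduces to 0 ⇒ boundary

cycle:yes boundary:yes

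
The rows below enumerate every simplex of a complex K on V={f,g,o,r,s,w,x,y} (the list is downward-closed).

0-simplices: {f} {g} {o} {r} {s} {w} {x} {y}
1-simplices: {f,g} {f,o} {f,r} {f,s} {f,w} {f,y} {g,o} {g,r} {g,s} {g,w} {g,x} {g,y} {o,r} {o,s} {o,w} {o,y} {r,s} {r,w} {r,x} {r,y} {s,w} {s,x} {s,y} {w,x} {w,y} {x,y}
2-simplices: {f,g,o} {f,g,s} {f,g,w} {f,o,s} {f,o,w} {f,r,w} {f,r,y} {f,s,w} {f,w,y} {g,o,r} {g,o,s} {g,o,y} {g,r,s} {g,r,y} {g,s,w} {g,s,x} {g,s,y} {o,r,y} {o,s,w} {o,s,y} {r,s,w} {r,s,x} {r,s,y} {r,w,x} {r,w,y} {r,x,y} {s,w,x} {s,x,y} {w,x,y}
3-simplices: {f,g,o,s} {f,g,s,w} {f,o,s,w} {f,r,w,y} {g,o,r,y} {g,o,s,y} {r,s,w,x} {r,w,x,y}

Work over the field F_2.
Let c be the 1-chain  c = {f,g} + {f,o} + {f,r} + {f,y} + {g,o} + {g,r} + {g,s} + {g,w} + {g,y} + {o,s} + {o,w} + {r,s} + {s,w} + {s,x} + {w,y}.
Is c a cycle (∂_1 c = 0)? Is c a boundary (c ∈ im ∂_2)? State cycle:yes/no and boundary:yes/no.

cycle:no boundary:no

n_0=8 n_1=26 n_2=29 n_3=8  [Z2]
∂1: piv[fg,fo,fr,fs,fw,fy,gx] rk=7  ker:go,gr,gs,gw,gy,or,os,ow,oy,rs,rw,rx,ry,sw,sx,sy,wx,wy,xy
∂2: piv[fgo,fgs,fgw,fos,fow,frw,fry,fsw,fwy,gor,goy,grs,gry,gsx,gsy,rsw,rsx,rwx,rxy] rk=19  ker:gos,gsw,ory,osw,osy,rsy,rwy,swx,sxy,wxy
∂3: piv[fgos,fgsw,fosw,frwy,gory,gosy,rswx,rwxy] rk=8
∂1c = {r} + {s} + {x} + {y}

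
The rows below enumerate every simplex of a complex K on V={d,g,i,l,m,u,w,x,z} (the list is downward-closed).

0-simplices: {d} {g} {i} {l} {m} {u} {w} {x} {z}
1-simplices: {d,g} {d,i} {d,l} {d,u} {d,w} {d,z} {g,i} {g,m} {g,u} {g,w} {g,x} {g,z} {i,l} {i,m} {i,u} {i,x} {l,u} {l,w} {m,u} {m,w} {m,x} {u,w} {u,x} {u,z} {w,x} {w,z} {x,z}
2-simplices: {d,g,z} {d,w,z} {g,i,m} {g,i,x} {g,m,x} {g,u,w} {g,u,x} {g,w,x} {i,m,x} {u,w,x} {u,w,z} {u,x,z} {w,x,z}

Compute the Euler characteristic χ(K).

n_0=9 n_1=27 n_2=13
χ=+9−27+13=-5

χ(K)=-5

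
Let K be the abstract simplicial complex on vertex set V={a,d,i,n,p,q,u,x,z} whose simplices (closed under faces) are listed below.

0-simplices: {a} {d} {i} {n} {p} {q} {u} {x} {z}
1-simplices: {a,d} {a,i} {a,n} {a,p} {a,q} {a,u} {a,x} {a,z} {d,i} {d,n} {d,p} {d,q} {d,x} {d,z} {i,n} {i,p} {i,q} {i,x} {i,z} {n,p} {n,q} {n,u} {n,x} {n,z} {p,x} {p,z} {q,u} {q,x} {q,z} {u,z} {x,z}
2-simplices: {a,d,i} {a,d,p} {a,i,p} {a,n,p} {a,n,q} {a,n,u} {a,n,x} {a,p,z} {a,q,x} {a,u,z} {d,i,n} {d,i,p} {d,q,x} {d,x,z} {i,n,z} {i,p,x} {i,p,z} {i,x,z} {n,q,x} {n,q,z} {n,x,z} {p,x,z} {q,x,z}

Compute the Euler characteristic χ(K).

n_0=9 n_1=31 n_2=23
χ=+9−31+23=1

χ(K)=1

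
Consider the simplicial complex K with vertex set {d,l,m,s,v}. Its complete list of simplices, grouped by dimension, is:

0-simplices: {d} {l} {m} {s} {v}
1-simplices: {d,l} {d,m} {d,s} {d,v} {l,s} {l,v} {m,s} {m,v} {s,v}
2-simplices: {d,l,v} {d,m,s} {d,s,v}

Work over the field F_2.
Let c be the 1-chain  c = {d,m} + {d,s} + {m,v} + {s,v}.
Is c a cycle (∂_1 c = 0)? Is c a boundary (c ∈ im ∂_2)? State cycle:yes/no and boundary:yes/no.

cycle:yes boundary:no

n_0=5 n_1=9 n_2=3  [Z2]
∂1: piv[dl,dm,ds,dv] rk=4  ker:ls,lv,ms,mv,sv
∂2: piv[dlv,dms,dsv] rk=3
∂1c = 0
c vs im∂2: residual ≠ 0 ⇒ not boundary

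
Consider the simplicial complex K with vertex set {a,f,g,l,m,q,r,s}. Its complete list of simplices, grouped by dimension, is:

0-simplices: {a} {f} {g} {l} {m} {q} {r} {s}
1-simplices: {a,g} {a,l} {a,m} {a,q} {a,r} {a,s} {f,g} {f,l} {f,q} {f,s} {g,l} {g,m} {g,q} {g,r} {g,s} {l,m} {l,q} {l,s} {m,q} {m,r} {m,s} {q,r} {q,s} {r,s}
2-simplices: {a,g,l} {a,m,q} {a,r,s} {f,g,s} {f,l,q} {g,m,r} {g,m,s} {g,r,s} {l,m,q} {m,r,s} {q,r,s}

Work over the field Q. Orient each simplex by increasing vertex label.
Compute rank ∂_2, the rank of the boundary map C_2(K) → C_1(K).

n_0=8 n_1=24 n_2=11  [Q]
∂1: piv[ag,al,am,aq,ar,as,fg] rk=7  ker:fl,fq,fs,gl,gm,gq,gr,gs,lm,lq,ls,mq,mr,ms,qr,qs,rs
∂2: piv[agl,amq,ars,fgs,flq,gmr,gms,grs,lmq,qrs] rk=10  ker:mrs
rk∂_2=10

rank∂_2=10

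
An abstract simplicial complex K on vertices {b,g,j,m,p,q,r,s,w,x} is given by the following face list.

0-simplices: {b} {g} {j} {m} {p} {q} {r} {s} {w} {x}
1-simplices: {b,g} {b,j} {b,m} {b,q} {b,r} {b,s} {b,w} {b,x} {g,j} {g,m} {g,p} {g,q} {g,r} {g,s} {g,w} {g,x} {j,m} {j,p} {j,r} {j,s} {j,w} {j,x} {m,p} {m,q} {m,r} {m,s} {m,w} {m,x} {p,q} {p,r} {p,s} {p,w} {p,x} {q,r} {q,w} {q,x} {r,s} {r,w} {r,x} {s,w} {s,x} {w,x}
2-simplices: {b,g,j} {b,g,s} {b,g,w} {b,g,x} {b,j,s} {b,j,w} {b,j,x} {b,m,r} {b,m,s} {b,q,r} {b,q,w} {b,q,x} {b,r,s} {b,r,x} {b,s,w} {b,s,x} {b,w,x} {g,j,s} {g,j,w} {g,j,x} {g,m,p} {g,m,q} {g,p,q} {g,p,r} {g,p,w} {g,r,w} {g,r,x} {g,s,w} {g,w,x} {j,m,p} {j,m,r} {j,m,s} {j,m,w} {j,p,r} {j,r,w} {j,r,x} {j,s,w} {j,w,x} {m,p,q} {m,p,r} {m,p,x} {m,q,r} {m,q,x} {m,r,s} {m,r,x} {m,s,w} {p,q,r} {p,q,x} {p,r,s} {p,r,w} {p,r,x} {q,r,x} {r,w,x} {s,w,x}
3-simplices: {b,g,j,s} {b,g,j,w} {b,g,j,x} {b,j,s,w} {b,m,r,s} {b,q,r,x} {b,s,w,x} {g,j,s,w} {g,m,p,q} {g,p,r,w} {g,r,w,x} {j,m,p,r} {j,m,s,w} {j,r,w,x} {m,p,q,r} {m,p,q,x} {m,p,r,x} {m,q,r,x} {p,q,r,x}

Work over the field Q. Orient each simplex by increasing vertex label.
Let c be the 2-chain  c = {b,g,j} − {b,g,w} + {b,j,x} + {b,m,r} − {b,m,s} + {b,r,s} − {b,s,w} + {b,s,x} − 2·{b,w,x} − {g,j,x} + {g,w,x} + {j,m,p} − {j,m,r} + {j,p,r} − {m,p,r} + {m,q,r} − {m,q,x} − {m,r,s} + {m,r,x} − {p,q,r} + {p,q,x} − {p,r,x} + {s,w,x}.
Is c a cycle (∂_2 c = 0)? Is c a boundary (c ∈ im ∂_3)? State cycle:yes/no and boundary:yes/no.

n_0=10 n_1=42 n_2=54 n_3=19  [Q]
∂1: piv[bg,bj,bm,bq,br,bs,bw,bx,gp] rk=9  ker:gj,gm,gq,gr,gs,gw,gx,jm,jp,jr,js,jw,jx,mp,mq,mr,ms,mw,mx,pq,pr,ps,pw,px,qr,qw,qx,rs,rw,rx,sw,sx,wx
∂2: piv[bgj,bgs,bgw,bgx,bjs,bjw,bjx,bmr,bms,bqr,bqw,bqx,brs,brx,bsw,bsx,bwx,gmp,gmq,gpq,gpr,gpw,grw,grx,jmp,jmr,jms,jmw,jpr,mpx,mqr,mqx,prs] rk=33  ker:gjs,gjw,gjx,gsw,gwx,jrw,jrx,jsw,jwx,mpq,mpr,mrs,mrx,msw,pqr,pqx,prw,prx,qrx,rwx,swx
∂3: piv[bgjs,bgjw,bgjx,bjsw,bmrs,bqrx,bswx,gjsw,gmpq,gprw,grwx,jmpr,jmsw,jrwx,mpqr,mpqx,mprx,mqrx] rk=18  ker:pqrx
∂2c = 0
c vs im∂3: residual ≠ 0 ⇒ not boundary

cycle:yes boundary:no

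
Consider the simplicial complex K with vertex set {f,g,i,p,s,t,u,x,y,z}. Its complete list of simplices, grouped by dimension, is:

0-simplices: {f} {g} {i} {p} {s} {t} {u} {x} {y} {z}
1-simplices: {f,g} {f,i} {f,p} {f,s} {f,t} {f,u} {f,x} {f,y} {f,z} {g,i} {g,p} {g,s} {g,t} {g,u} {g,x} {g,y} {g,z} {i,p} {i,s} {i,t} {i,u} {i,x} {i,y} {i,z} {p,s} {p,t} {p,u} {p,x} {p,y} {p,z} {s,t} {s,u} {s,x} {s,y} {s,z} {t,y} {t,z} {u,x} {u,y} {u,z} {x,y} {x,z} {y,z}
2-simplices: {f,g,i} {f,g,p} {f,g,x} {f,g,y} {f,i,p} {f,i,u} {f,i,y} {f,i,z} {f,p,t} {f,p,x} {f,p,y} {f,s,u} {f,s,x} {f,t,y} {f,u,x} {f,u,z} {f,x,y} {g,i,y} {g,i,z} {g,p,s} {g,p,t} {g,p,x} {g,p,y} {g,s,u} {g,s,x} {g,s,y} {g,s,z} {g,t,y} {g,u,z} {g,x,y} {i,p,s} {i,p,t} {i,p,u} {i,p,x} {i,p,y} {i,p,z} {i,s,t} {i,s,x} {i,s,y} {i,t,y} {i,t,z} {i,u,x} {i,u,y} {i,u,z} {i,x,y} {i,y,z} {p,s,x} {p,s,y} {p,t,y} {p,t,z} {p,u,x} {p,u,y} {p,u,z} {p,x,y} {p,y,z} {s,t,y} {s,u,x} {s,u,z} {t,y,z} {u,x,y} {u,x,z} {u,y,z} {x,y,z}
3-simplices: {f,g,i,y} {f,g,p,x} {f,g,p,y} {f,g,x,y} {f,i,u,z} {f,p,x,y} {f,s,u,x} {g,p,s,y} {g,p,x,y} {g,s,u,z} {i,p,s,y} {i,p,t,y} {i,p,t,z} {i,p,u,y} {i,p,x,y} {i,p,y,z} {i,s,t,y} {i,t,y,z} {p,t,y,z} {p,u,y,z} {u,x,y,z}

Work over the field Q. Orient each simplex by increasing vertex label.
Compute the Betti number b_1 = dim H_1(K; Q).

b_1=0

n_0=10 n_1=43 n_2=63 n_3=21  [Q]
∂1: piv[fg,fi,fp,fs,ft,fu,fx,fy,fz] rk=9  ker:gi,gp,gs,gt,gu,gx,gy,gz,ip,is,it,iu,ix,iy,iz,ps,pt,pu,px,py,pz,st,su,sx,sy,sz,ty,tz,ux,uy,uz,xy,xz,yz
∂2: piv[fgi,fgp,fgx,fgy,fip,fiu,fiy,fiz,fpt,fpx,fpy,fsu,fsx,fty,fux,fuz,fxy,giz,gps,gpt,gsu,gsx,gsy,gsz,ips,ipt,ipu,ipx,ipz,ist,itz,iuy,iyz,uxz] rk=34  ker:giy,gpx,gpy,gty,guz,gxy,ipy,isx,isy,ity,iux,iuz,ixy,psx,psy,pty,ptz,pux,puy,puz,pxy,pyz,sty,sux,suz,tyz,uxy,uyz,xyz
∂3: piv[fgiy,fgpx,fgpy,fgxy,fiuz,fpxy,fsux,gpsy,gsuz,ipsy,ipty,iptz,ipuy,ipxy,ipyz,isty,ityz,puyz,uxyz] rk=19  ker:gpxy,ptyz
b_1=(43−9)−34=0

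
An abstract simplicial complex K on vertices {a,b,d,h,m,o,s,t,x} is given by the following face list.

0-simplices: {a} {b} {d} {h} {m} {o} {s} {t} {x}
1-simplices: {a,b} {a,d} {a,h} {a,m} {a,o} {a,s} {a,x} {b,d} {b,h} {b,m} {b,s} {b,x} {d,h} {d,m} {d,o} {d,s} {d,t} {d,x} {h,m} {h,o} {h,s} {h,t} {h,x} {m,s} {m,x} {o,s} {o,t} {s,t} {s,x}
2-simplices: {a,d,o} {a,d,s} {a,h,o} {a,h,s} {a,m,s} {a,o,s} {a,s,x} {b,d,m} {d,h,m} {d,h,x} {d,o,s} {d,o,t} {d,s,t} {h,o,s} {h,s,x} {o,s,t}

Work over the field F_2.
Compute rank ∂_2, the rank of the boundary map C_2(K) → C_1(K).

n_0=9 n_1=29 n_2=16  [Z2]
∂1: piv[ab,ad,ah,am,ao,as,ax,dt] rk=8  ker:bd,bh,bm,bs,bx,dh,dm,do,ds,dx,hm,ho,hs,ht,hx,ms,mx,os,ot,st,sx
∂2: piv[ado,ads,aho,ahs,ams,aos,asx,bdm,dhm,dhx,dot,dst,hsx] rk=13  ker:dos,hos,ost
rk∂_2=13

rank∂_2=13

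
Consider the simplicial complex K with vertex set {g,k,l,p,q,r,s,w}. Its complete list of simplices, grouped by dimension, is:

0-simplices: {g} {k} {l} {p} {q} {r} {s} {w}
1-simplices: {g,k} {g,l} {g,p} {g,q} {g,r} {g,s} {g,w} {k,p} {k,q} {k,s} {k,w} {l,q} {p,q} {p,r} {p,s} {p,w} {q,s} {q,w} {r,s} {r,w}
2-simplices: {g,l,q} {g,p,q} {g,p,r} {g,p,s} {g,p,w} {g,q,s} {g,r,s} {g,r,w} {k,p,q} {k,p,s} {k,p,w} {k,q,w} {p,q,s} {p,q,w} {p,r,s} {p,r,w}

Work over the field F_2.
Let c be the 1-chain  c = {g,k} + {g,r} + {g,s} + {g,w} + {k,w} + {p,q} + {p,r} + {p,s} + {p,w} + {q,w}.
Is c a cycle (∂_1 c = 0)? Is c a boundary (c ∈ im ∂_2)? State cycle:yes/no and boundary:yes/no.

n_0=8 n_1=20 n_2=16  [Z2]
∂1: piv[gk,gl,gp,gq,gr,gs,gw] rk=7  ker:kp,kq,ks,kw,lq,pq,pr,ps,pw,qs,qw,rs,rw
∂2: piv[glq,gpq,gpr,gps,gpw,gqs,grs,grw,kpq,kps,kpw,kqw] rk=12  ker:pqs,pqw,prs,prw
∂1c = 0
c vs im∂2: residual ≠ 0 ⇒ not boundary

cycle:yes boundary:no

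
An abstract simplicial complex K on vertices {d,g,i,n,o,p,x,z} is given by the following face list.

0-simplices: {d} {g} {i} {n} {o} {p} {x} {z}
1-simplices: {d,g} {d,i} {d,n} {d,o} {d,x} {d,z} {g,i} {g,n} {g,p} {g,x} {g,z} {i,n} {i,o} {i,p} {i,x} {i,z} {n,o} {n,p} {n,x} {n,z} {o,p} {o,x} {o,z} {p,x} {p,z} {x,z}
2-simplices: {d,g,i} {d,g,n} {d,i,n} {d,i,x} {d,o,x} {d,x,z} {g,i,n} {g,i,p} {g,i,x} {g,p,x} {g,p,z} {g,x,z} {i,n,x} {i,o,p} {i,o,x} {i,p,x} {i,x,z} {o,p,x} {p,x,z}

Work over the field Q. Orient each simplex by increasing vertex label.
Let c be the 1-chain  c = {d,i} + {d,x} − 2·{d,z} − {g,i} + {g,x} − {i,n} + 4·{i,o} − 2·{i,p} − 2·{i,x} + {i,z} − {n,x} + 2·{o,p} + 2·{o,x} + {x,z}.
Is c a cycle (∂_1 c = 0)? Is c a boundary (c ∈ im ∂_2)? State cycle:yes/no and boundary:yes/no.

n_0=8 n_1=26 n_2=19  [Q]
∂1: piv[dg,di,dn,do,dx,dz,gp] rk=7  ker:gi,gn,gx,gz,in,io,ip,ix,iz,no,np,nx,nz,op,ox,oz,px,pz,xz
∂2: piv[dgi,dgn,din,dix,dox,dxz,gip,gix,gpx,gpz,gxz,inx,iop,iox,ixz] rk=15  ker:gin,ipx,opx,pxz
∂1c = 0
c vs im∂2: reduces to 0 ⇒ boundary

cycle:yes boundary:yes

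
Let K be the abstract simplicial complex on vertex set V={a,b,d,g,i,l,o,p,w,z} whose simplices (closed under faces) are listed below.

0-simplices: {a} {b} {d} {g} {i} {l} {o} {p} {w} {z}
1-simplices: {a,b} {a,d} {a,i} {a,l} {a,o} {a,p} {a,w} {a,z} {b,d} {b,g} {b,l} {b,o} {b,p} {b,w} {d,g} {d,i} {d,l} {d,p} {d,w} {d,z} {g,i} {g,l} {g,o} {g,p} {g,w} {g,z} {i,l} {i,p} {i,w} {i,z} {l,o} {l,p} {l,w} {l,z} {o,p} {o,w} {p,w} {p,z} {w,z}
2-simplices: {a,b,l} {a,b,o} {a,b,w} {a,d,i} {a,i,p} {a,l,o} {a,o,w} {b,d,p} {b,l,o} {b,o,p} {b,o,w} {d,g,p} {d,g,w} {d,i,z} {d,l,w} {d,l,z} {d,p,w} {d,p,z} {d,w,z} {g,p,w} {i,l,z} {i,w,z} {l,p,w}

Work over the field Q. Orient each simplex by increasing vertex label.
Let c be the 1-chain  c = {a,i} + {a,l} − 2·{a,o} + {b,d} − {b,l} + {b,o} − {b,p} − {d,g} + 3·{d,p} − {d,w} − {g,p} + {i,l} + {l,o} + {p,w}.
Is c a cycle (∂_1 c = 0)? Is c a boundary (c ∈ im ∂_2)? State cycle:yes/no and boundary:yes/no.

cycle:yes boundary:no

n_0=10 n_1=39 n_2=23  [Q]
∂1: piv[ab,ad,ai,al,ao,ap,aw,az,bg] rk=9  ker:bd,bl,bo,bp,bw,dg,di,dl,dp,dw,dz,gi,gl,go,gp,gw,gz,il,ip,iw,iz,lo,lp,lw,lz,op,ow,pw,pz,wz
∂2: piv[abl,abo,abw,adi,aip,alo,aow,bdp,bop,dgp,dgw,diz,dlw,dlz,dpw,dpz,dwz,ilz,iwz,lpw] rk=20  ker:blo,bow,gpw
∂1c = 0
c vs im∂2: residual ≠ 0 ⇒ not boundary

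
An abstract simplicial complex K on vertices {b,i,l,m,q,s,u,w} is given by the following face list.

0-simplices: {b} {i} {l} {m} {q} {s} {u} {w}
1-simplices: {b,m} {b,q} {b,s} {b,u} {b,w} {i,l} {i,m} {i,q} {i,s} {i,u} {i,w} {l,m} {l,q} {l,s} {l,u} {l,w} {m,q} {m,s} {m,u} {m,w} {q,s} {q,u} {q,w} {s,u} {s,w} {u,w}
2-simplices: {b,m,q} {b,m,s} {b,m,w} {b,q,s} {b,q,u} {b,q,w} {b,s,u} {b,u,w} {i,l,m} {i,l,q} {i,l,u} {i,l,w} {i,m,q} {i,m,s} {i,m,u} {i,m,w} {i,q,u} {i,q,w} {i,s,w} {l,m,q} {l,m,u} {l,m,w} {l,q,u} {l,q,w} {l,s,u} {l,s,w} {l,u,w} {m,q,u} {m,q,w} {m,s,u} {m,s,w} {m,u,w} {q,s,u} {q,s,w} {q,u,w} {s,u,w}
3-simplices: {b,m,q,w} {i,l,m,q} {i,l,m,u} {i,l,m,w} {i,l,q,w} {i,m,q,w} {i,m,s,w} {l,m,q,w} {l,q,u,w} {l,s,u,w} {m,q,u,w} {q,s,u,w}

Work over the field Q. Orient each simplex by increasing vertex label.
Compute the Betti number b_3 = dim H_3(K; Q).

n_0=8 n_1=26 n_2=36 n_3=12  [Q]
∂1: piv[bm,bq,bs,bu,bw,il,im] rk=7  ker:iq,is,iu,iw,lm,lq,ls,lu,lw,mq,ms,mu,mw,qs,qu,qw,su,sw,uw
∂2: piv[bmq,bms,bmw,bqs,bqu,bqw,bsu,buw,ilm,ilq,ilu,ilw,imq,ims,imu,imw,iqu,isw,lsu] rk=19  ker:iqw,lmq,lmu,lmw,lqu,lqw,lsw,luw,mqu,mqw,msu,msw,muw,qsu,qsw,quw,suw
∂3: piv[bmqw,ilmq,ilmu,ilmw,ilqw,imqw,imsw,lquw,lsuw,mquw,qsuw] rk=11  ker:lmqw
b_3=(12−11)−0=1

b_3=1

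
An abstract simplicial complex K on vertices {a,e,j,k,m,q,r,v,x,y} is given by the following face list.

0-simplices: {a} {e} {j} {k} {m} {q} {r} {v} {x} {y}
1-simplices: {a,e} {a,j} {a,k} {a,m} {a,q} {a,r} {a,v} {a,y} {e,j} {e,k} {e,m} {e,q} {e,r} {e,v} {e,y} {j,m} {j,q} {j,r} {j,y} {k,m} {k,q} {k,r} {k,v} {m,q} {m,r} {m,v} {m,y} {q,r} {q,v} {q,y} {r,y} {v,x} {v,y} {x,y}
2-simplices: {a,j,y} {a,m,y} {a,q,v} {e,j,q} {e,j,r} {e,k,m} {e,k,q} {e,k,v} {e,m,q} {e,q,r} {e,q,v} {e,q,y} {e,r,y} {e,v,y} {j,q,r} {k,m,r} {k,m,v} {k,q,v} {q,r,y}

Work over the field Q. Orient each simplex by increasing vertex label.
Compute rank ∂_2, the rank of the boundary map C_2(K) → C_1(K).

rank∂_2=16

n_0=10 n_1=34 n_2=19  [Q]
∂1: piv[ae,aj,ak,am,aq,ar,av,ay,vx] rk=9  ker:ej,ek,em,eq,er,ev,ey,jm,jq,jr,jy,km,kq,kr,kv,mq,mr,mv,my,qr,qv,qy,ry,vy,xy
∂2: piv[ajy,amy,aqv,ejq,ejr,ekm,ekq,ekv,emq,eqr,eqv,eqy,ery,evy,kmr,kmv] rk=16  ker:jqr,kqv,qry
rk∂_2=16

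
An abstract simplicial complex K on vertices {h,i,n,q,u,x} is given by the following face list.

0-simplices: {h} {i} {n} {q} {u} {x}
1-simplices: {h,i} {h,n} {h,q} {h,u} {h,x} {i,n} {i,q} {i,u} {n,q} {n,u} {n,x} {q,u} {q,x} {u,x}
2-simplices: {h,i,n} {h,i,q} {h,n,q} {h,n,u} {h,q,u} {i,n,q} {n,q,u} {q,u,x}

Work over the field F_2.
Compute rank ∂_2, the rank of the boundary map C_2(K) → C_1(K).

n_0=6 n_1=14 n_2=8  [Z2]
∂1: piv[hi,hn,hq,hu,hx] rk=5  ker:in,iq,iu,nq,nu,nx,qu,qx,ux
∂2: piv[hin,hiq,hnq,hnu,hqu,qux] rk=6  ker:inq,nqu
rk∂_2=6

rank∂_2=6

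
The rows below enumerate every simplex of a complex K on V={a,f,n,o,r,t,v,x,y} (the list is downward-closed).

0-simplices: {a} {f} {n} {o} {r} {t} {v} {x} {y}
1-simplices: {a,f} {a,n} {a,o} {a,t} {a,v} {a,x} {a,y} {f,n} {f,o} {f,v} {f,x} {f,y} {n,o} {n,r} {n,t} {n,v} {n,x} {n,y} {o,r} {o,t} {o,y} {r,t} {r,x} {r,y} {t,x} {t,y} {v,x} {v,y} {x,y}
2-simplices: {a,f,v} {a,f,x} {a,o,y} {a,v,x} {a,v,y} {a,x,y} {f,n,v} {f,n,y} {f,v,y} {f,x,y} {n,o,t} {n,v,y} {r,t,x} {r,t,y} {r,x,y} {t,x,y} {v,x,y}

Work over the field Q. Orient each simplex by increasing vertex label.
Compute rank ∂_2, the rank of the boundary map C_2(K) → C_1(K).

n_0=9 n_1=29 n_2=17  [Q]
∂1: piv[af,an,ao,at,av,ax,ay,nr] rk=8  ker:fn,fo,fv,fx,fy,no,nt,nv,nx,ny,or,ot,oy,rt,rx,ry,tx,ty,vx,vy,xy
∂2: piv[afv,afx,aoy,avx,avy,axy,fnv,fny,fvy,not,rtx,rty,rxy] rk=13  ker:fxy,nvy,txy,vxy
rk∂_2=13

rank∂_2=13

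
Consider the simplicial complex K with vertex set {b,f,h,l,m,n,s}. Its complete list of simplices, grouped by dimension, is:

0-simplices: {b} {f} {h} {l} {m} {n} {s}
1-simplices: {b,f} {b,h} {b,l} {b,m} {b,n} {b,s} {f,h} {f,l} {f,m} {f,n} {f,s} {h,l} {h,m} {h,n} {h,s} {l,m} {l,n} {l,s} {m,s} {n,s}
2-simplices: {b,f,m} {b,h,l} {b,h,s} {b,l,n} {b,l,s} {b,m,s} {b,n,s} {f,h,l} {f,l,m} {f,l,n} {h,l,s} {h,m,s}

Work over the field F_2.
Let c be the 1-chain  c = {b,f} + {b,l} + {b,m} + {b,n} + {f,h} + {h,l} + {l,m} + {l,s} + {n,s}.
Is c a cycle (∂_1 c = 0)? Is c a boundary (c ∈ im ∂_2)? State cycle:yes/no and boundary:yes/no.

n_0=7 n_1=20 n_2=12  [Z2]
∂1: piv[bf,bh,bl,bm,bn,bs] rk=6  ker:fh,fl,fm,fn,fs,hl,hm,hn,hs,lm,ln,ls,ms,ns
∂2: piv[bfm,bhl,bhs,bln,bls,bms,bns,fhl,flm,fln,hms] rk=11  ker:hls
∂1c = 0
c vs im∂2: reduces to 0 ⇒ boundary

cycle:yes boundary:yes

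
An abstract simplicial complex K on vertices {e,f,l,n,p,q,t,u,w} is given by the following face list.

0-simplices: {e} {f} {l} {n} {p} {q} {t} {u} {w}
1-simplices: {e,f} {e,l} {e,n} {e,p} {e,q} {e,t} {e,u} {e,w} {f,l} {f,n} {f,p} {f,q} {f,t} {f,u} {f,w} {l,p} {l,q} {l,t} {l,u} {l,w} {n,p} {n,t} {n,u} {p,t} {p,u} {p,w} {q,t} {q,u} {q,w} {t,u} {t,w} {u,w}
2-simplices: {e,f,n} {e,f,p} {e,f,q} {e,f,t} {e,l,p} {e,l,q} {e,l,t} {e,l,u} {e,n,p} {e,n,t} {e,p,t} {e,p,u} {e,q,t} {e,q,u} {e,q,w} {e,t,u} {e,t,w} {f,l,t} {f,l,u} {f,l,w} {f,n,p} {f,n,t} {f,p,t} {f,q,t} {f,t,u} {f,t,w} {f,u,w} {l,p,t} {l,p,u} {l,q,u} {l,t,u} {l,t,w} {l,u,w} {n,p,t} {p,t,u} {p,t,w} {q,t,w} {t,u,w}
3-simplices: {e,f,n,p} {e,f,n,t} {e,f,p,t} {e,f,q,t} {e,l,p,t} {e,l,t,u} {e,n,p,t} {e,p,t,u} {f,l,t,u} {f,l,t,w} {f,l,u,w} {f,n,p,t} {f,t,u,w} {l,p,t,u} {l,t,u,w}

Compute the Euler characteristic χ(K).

χ(K)=0

n_0=9 n_1=32 n_2=38 n_3=15
χ=+9−32+38−15=0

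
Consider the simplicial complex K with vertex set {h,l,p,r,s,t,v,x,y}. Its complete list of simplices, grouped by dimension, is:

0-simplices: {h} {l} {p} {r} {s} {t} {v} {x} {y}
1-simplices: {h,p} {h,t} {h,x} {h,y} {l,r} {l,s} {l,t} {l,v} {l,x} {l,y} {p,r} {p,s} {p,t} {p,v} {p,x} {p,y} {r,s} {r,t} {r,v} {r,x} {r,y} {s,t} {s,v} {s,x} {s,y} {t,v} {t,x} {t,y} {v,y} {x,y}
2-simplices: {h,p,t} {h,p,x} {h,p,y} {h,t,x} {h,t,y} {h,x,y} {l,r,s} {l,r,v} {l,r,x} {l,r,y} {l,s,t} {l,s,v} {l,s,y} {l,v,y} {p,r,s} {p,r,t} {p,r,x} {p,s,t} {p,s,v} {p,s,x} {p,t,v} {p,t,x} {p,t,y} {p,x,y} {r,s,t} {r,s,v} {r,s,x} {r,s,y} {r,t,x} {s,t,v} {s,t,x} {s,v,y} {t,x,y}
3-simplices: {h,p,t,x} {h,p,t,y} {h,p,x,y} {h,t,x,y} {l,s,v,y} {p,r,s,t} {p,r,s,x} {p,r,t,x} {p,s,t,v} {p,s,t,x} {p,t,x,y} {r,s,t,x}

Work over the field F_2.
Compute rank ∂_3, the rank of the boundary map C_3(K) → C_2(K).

n_0=9 n_1=30 n_2=33 n_3=12  [Z2]
∂1: piv[hp,ht,hx,hy,lr,ls,lt,lv] rk=8  ker:lx,ly,pr,ps,pt,pv,px,py,rs,rt,rv,rx,ry,st,sv,sx,sy,tv,tx,ty,vy,xy
∂2: piv[hpt,hpx,hpy,htx,hty,hxy,lrs,lrv,lrx,lry,lst,lsv,lsy,lvy,prs,prt,prx,pst,psv,psx,ptv] rk=21  ker:ptx,pty,pxy,rst,rsv,rsx,rsy,rtx,stv,stx,svy,txy
∂3: piv[hptx,hpty,hpxy,htxy,lsvy,prst,prsx,prtx,pstv,pstx] rk=10  ker:ptxy,rstx
rk∂_3=10

rank∂_3=10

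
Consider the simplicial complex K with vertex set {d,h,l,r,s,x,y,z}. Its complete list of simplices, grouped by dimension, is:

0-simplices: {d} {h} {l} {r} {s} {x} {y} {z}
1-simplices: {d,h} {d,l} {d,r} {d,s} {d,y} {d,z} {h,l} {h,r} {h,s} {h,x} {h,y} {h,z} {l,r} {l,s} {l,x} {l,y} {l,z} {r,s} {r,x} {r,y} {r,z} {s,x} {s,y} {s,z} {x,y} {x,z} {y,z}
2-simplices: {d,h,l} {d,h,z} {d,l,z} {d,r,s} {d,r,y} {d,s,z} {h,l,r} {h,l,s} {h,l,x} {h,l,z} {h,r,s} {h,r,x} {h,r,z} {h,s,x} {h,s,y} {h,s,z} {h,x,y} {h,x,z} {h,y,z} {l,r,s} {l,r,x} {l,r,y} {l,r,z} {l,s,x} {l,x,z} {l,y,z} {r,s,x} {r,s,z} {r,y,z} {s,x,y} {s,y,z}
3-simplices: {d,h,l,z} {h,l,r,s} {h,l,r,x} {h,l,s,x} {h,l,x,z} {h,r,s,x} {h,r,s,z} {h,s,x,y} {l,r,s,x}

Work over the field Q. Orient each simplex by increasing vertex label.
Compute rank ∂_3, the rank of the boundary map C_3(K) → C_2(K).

rank∂_3=8

n_0=8 n_1=27 n_2=31 n_3=9  [Q]
∂1: piv[dh,dl,dr,ds,dy,dz,hx] rk=7  ker:hl,hr,hs,hy,hz,lr,ls,lx,ly,lz,rs,rx,ry,rz,sx,sy,sz,xy,xz,yz
∂2: piv[dhl,dhz,dlz,drs,dry,dsz,hlr,hls,hlx,hrs,hrx,hrz,hsx,hsy,hsz,hxy,hxz,hyz,lry,lyz] rk=20  ker:hlz,lrs,lrx,lrz,lsx,lxz,rsx,rsz,ryz,sxy,syz
∂3: piv[dhlz,hlrs,hlrx,hlsx,hlxz,hrsx,hrsz,hsxy] rk=8  ker:lrsx
rk∂_3=8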